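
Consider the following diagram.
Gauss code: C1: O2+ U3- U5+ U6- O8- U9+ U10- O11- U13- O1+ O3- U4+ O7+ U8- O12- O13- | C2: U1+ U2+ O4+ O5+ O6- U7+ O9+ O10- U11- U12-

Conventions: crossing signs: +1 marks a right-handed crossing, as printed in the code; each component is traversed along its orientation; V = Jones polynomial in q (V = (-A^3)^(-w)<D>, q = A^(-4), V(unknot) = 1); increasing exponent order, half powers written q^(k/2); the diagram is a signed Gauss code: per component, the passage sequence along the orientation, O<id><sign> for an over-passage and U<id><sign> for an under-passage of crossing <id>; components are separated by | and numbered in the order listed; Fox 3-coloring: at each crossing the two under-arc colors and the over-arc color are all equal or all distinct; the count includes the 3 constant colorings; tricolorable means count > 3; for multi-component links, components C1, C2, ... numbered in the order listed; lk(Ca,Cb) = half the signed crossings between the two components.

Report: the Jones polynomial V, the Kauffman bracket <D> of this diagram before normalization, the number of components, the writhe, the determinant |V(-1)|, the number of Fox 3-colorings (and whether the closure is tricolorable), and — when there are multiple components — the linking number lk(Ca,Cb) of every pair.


Jones polynomial: V(q) = q^(-7/2) - q^(-5/2) + q^(-3/2) - 2q^(-1/2) - q^(3/2)
<D> = A^-9 + 2A^-1 - A^3 + A^7 - A^11; writhe -1
components 2, writhe -1 (13 crossings)
linking number lk(C1,C2) = +1
3-colorings: 9 of 3^13, det 6 — tricolorable
note: the 1 component pair carries total linking +1


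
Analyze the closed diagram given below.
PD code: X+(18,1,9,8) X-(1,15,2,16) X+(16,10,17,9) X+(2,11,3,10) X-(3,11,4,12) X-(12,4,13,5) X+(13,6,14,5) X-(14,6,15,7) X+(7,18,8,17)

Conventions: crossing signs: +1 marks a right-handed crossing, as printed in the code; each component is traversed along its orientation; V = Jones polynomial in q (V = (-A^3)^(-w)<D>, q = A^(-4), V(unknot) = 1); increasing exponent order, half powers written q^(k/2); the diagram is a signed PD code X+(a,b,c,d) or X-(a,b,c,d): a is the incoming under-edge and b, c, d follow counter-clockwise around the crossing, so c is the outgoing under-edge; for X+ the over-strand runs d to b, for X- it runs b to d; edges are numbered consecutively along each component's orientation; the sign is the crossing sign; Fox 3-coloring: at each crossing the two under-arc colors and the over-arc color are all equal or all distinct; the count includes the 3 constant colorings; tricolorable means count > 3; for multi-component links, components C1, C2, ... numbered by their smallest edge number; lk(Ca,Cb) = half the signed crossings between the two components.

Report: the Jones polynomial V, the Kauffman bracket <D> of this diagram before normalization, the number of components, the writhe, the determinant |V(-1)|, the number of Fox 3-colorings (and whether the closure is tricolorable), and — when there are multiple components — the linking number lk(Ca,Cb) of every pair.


Jones polynomial: V(q) = -q^(-3/2) + q^(-1/2) - 2q^(1/2) + q^(3/2) - 2q^(5/2) + q^(7/2)
<D> = -A^-11 + 2A^-7 - A^-3 + 2A - A^5 + A^9; writhe +1
components 2, writhe +1 (9 crossings)
linking number lk(C1,C2) = 0
3-colorings: 3 of 3^9, det 8 — not tricolorable
note: |V(-1)| = 8: so not tricolorable, since 3 does not divide 8


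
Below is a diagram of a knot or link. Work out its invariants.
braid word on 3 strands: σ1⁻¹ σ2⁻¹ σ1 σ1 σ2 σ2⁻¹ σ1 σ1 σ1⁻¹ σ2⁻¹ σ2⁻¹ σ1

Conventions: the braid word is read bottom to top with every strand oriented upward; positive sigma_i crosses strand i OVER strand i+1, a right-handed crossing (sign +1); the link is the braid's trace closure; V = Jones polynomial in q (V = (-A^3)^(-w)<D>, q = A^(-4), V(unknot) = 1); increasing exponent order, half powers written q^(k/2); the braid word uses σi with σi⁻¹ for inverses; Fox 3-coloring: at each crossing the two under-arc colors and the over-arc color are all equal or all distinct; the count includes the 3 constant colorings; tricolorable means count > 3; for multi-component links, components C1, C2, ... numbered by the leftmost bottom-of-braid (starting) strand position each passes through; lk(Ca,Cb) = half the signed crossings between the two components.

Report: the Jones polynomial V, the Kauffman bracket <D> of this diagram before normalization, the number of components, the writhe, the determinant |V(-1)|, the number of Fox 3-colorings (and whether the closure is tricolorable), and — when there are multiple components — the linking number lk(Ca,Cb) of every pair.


Jones polynomial: V(q) = -q^-3 + q^-2 - q^-1 + 3 - q + q^2 - q^3
<D> = -A^-12 + A^-8 - A^-4 + 3 - A^4 + A^8 - A^12; writhe 0
components 1, writhe 0 (12 crossings)
3-colorings: 27 of 3^12, det 9 — tricolorable
note: palindromic: swapping q for 1/q fixes V


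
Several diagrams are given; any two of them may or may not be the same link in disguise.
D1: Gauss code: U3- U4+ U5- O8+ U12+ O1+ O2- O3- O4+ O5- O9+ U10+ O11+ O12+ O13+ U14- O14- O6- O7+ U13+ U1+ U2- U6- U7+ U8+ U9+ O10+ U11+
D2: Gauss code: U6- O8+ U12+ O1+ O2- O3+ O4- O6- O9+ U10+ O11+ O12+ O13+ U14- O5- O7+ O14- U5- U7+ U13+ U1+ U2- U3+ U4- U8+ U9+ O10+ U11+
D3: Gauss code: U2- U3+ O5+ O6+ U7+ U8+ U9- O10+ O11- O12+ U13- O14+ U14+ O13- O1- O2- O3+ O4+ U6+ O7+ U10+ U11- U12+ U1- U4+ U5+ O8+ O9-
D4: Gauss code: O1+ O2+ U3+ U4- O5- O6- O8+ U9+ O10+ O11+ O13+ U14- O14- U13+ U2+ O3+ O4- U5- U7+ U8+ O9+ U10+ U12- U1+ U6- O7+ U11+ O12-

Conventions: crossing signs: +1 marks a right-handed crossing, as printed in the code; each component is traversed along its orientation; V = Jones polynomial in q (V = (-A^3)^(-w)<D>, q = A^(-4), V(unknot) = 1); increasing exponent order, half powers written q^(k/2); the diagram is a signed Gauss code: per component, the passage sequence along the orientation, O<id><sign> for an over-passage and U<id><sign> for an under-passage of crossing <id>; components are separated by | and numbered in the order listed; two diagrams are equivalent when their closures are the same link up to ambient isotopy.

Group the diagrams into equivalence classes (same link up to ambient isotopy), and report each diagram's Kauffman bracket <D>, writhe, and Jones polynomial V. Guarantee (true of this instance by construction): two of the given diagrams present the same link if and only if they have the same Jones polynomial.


classes: {D1, D2, D4} | {D3}
V(D1) = q - q^2 + 2q^3 - q^4 + q^5 - q^6  [14 crossings, <D> = -A^-12 + A^-8 - A^-4 + 2 - A^4 + A^8, w = +4]
D2 (bracket -A^-12 + A^-8 - A^-4 + 2 - A^4 + A^8; 14 crossings at w = +4): V = q - q^2 + 2q^3 - q^4 + q^5 - q^6
V(D3) = q + q^3 - q^4  (w +4, c 14, <D> = -A^-4 + 1 + A^8)
D4 (bracket -A^-12 + A^-8 - A^-4 + 2 - A^4 + A^8; 14 crossings at w = +4): V = q - q^2 + 2q^3 - q^4 + q^5 - q^6
insight: comparing 4 Jones polynomials yields 2 groups


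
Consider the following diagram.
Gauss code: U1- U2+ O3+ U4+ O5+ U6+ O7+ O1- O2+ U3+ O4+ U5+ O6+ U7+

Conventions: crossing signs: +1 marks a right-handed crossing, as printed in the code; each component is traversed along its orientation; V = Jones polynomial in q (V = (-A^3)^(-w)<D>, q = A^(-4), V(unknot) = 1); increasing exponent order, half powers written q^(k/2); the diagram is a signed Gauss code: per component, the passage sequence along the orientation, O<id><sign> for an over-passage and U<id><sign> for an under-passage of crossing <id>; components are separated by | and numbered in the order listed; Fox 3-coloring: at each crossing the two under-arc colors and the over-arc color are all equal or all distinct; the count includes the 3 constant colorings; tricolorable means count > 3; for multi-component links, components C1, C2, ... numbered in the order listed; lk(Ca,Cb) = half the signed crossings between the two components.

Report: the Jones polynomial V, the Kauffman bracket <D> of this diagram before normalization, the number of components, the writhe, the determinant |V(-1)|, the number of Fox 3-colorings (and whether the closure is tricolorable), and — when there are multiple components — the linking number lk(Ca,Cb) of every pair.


V(q) = q^2 + q^4 - q^5 + q^6 - q^7
bracket: A^-13 - A^-9 + A^-5 - A^-1 - A^7, w = +5
1 component, writhe +5, over 7 crossings
det 5, colorings 3 of 3^7 — not tricolorable
observation: V spans 5 powers of q: at least 5 crossings in any diagram


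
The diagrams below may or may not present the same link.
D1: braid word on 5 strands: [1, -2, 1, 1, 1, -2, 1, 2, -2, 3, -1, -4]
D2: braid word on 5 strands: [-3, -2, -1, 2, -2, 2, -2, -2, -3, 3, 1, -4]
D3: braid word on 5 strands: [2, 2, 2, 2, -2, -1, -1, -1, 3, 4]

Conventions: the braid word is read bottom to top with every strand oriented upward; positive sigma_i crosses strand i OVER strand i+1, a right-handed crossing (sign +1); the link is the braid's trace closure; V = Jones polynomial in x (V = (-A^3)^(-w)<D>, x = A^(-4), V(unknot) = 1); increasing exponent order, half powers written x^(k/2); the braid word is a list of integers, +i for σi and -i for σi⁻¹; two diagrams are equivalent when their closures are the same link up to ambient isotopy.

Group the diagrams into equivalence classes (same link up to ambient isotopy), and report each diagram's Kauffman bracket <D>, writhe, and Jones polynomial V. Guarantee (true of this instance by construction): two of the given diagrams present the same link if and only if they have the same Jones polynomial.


grouping into links: {D1} | {D2} | {D3}
V(D1) = x^-1 - 1 + 2x - 2x^2 + 2x^3 - 2x^4 + x^5  (w +2, c 12, <D> = A^-14 - 2A^-10 + 2A^-6 - 2A^-2 + 2A^2 - A^6 + A^10)
D2 (bracket A^-12; 12 crossings at w = -4): V = 1
V(D3) = -x^-3 + x^-2 - x^-1 + 3 - x + x^2 - x^3  (w +2, c 10, <D> = -A^-6 + A^-2 - A^2 + 3A^6 - A^10 + A^14 - A^18)
key observation: V(x) takes 3 values over 3 diagrams, fixing the grouping


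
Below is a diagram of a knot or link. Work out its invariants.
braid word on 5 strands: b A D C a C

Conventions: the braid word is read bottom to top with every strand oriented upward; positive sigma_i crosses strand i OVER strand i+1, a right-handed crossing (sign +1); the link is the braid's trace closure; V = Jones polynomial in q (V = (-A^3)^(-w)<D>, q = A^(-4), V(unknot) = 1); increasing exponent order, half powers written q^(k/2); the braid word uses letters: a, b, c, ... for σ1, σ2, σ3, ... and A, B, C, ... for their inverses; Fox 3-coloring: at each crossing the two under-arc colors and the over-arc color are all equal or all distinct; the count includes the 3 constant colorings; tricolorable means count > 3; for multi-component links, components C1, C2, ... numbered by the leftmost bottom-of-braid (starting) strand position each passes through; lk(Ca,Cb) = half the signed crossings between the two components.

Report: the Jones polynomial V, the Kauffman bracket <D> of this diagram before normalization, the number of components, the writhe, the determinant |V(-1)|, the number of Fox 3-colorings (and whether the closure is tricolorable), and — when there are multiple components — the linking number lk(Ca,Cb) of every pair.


V = q^-3 + q^-2 + q^-1 + 1
<D> = A^-6 + A^-2 + A^2 + A^6 (w = -2)
3 components over 6 crossings, w = -2
lk(C1,C2): 0
lk(C1,C3) = 0
linking number lk(C2,C3) = -1
9 Fox colorings among 3^6, |V(-1)| = 0: tricolorable
why: w = -2 (over 6 crossings) is diagram-only; (-A^3)^(2) removes it from V


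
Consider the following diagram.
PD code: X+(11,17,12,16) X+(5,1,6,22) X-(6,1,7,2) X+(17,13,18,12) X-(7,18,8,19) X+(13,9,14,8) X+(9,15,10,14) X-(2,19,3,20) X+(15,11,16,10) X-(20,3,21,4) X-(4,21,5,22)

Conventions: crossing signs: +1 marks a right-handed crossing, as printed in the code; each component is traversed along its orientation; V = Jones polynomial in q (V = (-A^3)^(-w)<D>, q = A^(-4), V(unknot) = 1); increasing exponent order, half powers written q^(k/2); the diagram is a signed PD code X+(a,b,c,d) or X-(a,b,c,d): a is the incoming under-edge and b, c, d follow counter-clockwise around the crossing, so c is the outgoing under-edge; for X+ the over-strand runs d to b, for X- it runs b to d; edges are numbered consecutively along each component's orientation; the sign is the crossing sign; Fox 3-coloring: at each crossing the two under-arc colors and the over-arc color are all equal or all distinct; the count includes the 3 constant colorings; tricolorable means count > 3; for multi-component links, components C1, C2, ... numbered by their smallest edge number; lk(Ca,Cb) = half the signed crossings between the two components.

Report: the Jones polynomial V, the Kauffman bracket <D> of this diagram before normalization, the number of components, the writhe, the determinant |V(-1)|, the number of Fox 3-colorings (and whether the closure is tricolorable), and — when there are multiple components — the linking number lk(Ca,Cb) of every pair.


Jones polynomial: V(q) = -q^-2 + q^-1 - 1 + 3q - 2q^2 + 3q^3 - 2q^4 + q^5 - q^6
<D> = A^-21 - A^-17 + 2A^-13 - 3A^-9 + 2A^-5 - 3A^-1 + A^3 - A^7 + A^11; writhe +1
components 1, writhe +1 (11 crossings)
3-colorings: 9 of 3^11, det 15 — tricolorable
note: the span of V is 8, forcing >= 8 crossings in any diagram


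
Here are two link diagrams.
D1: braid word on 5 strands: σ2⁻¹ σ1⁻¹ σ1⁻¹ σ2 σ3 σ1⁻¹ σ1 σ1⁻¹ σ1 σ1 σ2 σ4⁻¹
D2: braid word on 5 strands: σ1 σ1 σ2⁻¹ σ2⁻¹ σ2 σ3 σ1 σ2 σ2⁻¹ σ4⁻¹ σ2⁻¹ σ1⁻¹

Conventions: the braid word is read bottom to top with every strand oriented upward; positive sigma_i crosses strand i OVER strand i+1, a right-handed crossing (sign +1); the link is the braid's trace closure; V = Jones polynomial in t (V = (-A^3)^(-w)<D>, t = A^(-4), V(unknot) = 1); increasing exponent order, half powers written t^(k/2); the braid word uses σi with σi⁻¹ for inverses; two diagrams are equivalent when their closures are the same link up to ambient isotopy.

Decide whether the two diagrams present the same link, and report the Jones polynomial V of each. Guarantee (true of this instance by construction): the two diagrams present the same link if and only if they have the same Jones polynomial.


equivalent: no
V(D1) = 1  (w 0, c 12, <D> = 1)
V(D2) = t^-2 - t^-1 + 1 - t + t^2  (w 0, c 12, <D> = A^-8 - A^-4 + 1 - A^4 + A^8)
why: 2 classes among 2 diagrams; unequal V(t) rules out equality


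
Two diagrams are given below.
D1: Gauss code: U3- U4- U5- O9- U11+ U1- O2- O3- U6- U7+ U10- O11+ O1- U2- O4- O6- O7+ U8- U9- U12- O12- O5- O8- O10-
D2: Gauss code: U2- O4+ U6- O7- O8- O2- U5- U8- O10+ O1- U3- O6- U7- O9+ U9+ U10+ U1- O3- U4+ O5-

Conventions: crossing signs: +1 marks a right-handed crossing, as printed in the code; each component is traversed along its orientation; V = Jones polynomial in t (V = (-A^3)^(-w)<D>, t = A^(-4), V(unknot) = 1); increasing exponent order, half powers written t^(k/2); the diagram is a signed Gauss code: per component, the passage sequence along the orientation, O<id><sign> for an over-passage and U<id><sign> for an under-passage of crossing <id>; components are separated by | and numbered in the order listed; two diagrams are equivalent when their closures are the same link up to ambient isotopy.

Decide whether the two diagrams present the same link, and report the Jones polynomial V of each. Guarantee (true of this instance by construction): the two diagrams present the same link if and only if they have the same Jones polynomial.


equivalent: no
V(D1) = -t^-7 + t^-6 - t^-5 + t^-4 + t^-2  (w -8, c 12, <D> = A^-16 + A^-8 - A^-4 + 1 - A^4)
V(D2) = -t^-6 + t^-5 - t^-4 + 2t^-3 - t^-2 + t^-1  [10 crossings, <D> = A^-8 - A^-4 + 2 - A^4 + A^8 - A^12, w = -4]
key observation: V(t) takes 2 values over 2 diagrams, fixing the grouping


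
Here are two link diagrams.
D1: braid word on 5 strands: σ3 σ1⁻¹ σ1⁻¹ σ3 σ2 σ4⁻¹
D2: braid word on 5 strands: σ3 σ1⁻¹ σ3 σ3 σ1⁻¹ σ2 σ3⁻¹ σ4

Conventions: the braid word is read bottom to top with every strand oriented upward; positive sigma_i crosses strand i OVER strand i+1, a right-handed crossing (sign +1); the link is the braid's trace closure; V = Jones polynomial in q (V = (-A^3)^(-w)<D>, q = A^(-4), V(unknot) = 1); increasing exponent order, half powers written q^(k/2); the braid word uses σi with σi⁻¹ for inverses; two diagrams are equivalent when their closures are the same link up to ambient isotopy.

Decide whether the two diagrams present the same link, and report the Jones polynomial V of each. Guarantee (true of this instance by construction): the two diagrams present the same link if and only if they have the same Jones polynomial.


same link: yes
V(D1) = q^-2 + 2 + q^2  [6 crossings, <D> = A^-8 + 2 + A^8, w = 0]
V(D2) = q^-2 + 2 + q^2  (w +2, c 8, <D> = A^-2 + 2A^6 + A^14)
note: D2 (8 crossings) and D1 (6) are Markov-related braid presentations


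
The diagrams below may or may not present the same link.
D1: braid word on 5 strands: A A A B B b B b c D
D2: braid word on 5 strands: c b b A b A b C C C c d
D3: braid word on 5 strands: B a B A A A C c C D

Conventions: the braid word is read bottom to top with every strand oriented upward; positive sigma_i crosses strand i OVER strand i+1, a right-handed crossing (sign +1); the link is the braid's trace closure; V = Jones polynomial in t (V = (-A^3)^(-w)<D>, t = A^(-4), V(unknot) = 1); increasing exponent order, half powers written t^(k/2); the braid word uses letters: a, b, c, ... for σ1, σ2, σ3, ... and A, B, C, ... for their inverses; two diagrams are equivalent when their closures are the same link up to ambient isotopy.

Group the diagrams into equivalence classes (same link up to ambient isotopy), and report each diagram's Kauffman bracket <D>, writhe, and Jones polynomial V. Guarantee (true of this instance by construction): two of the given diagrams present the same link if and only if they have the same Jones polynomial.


equivalence classes: {D1} | {D2} | {D3}
D1 (bracket A^-8 + 1 - A^4; 10 crossings at w = -4): V = -t^-4 + t^-3 + t^-1
V(D2) = t^-1 - 1 + 2t - 2t^2 + 2t^3 - 2t^4 + t^5  (w +2, c 12, <D> = A^-14 - 2A^-10 + 2A^-6 - 2A^-2 + 2A^2 - A^6 + A^10)
V(D3) = -t^-6 + t^-5 - t^-4 + 2t^-3 - t^-2 + t^-1  (w -6, c 10, <D> = A^-14 - A^-10 + 2A^-6 - A^-2 + A^2 - A^6)
observation: 3 values of V(t) split the 3 diagrams


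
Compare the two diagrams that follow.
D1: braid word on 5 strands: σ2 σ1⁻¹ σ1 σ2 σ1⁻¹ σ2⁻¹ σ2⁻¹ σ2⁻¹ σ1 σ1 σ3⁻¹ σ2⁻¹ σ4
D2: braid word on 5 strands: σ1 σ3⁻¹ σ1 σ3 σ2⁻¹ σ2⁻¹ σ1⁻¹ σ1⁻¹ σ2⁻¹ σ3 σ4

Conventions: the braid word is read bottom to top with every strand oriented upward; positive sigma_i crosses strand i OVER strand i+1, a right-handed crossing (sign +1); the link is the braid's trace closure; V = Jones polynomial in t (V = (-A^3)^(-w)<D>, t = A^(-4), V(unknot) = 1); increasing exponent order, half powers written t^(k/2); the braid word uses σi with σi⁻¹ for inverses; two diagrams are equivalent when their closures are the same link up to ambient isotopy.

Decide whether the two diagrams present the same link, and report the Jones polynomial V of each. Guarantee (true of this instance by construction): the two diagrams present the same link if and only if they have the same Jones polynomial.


equivalent: no
D1 (bracket A^-9 - A^-5 + 2A^-1 - A^3 + 2A^7 - A^11; 13 crossings at w = -1): V = t^(-7/2) - 2t^(-5/2) + t^(-3/2) - 2t^(-1/2) + t^(1/2) - t^(3/2)
V(D2) = t^(-11/2) - t^(-9/2) + t^(-7/2) - 2t^(-5/2) + t^(-3/2) - 2t^(-1/2)  [11 crossings, <D> = 2A^-1 - A^3 + 2A^7 - A^11 + A^15 - A^19, w = -1]
observation: comparing 2 Jones polynomials yields 2 groups


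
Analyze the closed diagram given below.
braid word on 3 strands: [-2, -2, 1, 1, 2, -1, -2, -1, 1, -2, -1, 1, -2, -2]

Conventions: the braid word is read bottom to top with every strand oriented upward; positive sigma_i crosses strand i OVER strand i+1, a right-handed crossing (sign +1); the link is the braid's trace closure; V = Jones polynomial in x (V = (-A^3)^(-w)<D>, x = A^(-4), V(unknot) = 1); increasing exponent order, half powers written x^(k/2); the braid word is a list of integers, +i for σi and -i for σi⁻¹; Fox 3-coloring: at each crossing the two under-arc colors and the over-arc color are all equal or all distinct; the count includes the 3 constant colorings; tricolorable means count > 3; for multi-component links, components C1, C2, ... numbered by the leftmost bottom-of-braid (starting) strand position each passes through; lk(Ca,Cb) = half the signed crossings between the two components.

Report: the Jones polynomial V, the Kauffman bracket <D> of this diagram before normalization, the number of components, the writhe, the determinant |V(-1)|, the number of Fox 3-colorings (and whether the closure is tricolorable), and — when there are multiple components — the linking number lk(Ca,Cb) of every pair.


Jones polynomial: V(x) = x^-8 - 2x^-7 + 2x^-6 - 3x^-5 + 3x^-4 - 2x^-3 + 2x^-2 - x^-1 + 1
<D> = A^-12 - A^-8 + 2A^-4 - 2 + 3A^4 - 3A^8 + 2A^12 - 2A^16 + A^20; writhe -4
components 1, writhe -4 (14 crossings)
3-colorings: 3 of 3^14, det 17 — not tricolorable
note: the span of V is 8, forcing >= 8 crossings in any diagram


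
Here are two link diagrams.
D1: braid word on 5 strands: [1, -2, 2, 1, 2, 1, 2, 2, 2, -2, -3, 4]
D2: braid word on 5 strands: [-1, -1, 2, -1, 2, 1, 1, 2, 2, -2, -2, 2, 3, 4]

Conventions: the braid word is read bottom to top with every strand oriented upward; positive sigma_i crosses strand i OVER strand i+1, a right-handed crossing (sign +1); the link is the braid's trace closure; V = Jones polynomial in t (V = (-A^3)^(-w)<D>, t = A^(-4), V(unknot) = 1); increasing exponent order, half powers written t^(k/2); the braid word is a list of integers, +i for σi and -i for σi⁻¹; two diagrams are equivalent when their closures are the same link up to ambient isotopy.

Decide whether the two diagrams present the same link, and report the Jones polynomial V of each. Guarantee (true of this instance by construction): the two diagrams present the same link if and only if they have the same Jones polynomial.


equivalent: no
D1 (bracket -A^-10 + A^-6 - A^-2 + A^2 + A^10; 12 crossings at w = +6): V = t^2 + t^4 - t^5 + t^6 - t^7
V(D2) = -t^-1 + 2 - t + 2t^2 - t^3 + t^4 - t^5  (w +4, c 14, <D> = -A^-8 + A^-4 - 1 + 2A^4 - A^8 + 2A^12 - A^16)
key observation: V(t) takes 2 values over 2 diagrams, fixing the grouping


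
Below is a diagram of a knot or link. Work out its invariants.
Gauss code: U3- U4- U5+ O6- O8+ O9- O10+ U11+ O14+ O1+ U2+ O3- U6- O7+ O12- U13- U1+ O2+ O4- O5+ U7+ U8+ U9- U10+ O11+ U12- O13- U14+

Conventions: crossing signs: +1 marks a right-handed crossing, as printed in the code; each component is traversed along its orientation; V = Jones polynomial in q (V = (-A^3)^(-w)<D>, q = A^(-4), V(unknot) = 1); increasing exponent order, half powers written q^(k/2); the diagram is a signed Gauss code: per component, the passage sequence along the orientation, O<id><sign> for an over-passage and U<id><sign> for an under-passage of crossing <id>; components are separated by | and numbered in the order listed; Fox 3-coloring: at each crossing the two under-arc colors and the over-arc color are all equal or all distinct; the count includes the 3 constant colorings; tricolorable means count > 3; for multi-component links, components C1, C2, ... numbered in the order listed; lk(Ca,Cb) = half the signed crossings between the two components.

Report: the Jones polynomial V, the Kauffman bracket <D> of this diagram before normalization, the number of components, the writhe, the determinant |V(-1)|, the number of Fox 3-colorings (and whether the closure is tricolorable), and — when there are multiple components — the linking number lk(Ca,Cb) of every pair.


V(q) = q^-2 - 2q^-1 + 4 - 4q + 4q^2 - 4q^3 + 3q^4 - 2q^5 + q^6
bracket: A^-18 - 2A^-14 + 3A^-10 - 4A^-6 + 4A^-2 - 4A^2 + 4A^6 - 2A^10 + A^14, w = +2
1 component, writhe +2, over 14 crossings
det 25, colorings 3 of 3^14 — not tricolorable
observation: |V(-1)| = 25: so not tricolorable, since 3 does not divide 25


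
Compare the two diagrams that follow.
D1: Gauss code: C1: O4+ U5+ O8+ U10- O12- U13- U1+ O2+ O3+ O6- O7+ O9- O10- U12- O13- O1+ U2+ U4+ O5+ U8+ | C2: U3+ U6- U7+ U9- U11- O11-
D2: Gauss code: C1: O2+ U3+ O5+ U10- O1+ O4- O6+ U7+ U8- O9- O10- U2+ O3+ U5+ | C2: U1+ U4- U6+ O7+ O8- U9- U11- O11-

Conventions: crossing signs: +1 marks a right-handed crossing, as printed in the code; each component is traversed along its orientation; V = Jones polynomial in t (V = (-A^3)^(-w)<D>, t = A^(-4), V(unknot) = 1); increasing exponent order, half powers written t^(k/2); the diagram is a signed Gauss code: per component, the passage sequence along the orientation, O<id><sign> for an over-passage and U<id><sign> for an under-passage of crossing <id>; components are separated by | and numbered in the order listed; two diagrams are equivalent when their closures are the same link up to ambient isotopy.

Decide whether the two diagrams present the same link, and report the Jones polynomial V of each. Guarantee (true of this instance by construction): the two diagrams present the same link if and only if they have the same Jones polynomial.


equivalent: yes
V(D1) = -t^(1/2) - t^(3/2) - t^(5/2) + t^(9/2)  (w +1, c 13, <D> = -A^-15 + A^-7 + A^-3 + A)
V(D2) = -t^(1/2) - t^(3/2) - t^(5/2) + t^(9/2)  [11 crossings, <D> = -A^-15 + A^-7 + A^-3 + A, w = +1]
key observation: all 2 diagrams share one V(t), hence one class


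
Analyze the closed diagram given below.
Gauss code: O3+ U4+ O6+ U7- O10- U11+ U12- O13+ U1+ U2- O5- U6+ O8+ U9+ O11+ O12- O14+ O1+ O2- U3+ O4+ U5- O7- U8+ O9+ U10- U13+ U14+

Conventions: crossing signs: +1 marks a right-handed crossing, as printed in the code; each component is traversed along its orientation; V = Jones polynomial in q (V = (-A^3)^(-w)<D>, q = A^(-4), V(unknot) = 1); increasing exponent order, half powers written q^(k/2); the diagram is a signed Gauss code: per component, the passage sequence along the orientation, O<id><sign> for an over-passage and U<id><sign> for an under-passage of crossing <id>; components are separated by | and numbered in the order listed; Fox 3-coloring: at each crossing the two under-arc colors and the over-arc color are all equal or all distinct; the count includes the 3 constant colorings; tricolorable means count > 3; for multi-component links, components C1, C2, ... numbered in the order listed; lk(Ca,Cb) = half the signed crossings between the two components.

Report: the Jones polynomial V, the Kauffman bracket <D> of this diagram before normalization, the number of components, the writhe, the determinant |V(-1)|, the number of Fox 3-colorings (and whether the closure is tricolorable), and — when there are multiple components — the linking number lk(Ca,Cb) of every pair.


V = 1 - q + 2q^2 - 2q^3 + 3q^4 - 3q^5 + 2q^6 - 2q^7 + q^8
<D> = A^-20 - 2A^-16 + 2A^-12 - 3A^-8 + 3A^-4 - 2 + 2A^4 - A^8 + A^12 (w = +4)
1 component over 14 crossings, w = +4
3 Fox colorings among 3^14, |V(-1)| = 17: not tricolorable
why: V spans 8 powers of q: at least 8 crossings in any diagram


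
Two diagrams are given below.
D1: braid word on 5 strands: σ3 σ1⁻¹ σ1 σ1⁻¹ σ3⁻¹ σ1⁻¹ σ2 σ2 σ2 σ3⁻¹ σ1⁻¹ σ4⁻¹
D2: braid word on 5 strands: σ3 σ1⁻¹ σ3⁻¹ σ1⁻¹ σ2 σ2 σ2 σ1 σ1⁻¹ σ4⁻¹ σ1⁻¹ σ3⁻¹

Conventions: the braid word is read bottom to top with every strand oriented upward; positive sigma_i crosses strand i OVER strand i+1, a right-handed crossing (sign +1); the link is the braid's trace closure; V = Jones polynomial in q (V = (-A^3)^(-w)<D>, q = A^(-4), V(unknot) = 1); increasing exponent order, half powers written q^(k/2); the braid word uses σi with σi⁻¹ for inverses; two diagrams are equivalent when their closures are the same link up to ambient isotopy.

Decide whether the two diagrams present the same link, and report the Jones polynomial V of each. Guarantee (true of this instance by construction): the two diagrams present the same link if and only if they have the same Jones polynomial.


same link: yes
V(D1) = -q^-3 + q^-2 - q^-1 + 3 - q + q^2 - q^3  [12 crossings, <D> = -A^-18 + A^-14 - A^-10 + 3A^-6 - A^-2 + A^2 - A^6, w = -2]
V(D2) = -q^-3 + q^-2 - q^-1 + 3 - q + q^2 - q^3  [12 crossings, <D> = -A^-18 + A^-14 - A^-10 + 3A^-6 - A^-2 + A^2 - A^6, w = -2]
insight: Markov moves rewrite D1 (12 crossings) into D2 (12)


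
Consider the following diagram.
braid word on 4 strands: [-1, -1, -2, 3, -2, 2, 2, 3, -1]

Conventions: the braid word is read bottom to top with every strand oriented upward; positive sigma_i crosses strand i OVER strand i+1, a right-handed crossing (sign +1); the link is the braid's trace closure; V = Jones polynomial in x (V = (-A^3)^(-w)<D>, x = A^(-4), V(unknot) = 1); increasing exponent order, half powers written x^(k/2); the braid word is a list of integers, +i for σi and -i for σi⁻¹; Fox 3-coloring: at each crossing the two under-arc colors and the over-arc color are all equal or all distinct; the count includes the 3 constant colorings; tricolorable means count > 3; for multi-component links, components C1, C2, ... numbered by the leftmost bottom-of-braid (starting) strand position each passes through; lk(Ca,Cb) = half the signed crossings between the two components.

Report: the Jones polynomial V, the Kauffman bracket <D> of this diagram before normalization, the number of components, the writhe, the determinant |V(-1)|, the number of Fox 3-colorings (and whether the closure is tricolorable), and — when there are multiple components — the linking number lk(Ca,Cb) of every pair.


Jones polynomial: V(x) = -x^-4 + x^-3 + x^-1
<D> = -A - A^9 + A^13; writhe -1
components 1, writhe -1 (9 crossings)
3-colorings: 9 of 3^9, det 3 — tricolorable
note: V spans 3 powers of x: at least 3 crossings in any diagram


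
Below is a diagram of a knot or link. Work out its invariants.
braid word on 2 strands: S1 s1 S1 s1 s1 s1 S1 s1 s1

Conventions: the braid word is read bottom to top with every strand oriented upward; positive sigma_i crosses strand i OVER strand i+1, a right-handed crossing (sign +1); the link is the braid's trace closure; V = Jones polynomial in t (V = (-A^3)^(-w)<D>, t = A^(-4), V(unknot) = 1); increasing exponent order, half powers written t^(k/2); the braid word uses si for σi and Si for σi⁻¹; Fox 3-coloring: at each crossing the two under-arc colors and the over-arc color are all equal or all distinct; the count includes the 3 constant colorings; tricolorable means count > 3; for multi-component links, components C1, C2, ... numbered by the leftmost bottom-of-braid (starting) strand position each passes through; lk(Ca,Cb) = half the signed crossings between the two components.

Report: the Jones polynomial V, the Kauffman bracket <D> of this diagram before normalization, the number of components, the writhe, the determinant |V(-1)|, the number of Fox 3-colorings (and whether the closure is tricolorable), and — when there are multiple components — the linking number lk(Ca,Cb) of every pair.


Jones polynomial: V(t) = t + t^3 - t^4
<D> = A^-7 - A^-3 - A^5; writhe +3
components 1, writhe +3 (9 crossings)
3-colorings: 9 of 3^9, det 3 — tricolorable
note: the span of V is 3, forcing >= 3 crossings in any diagram


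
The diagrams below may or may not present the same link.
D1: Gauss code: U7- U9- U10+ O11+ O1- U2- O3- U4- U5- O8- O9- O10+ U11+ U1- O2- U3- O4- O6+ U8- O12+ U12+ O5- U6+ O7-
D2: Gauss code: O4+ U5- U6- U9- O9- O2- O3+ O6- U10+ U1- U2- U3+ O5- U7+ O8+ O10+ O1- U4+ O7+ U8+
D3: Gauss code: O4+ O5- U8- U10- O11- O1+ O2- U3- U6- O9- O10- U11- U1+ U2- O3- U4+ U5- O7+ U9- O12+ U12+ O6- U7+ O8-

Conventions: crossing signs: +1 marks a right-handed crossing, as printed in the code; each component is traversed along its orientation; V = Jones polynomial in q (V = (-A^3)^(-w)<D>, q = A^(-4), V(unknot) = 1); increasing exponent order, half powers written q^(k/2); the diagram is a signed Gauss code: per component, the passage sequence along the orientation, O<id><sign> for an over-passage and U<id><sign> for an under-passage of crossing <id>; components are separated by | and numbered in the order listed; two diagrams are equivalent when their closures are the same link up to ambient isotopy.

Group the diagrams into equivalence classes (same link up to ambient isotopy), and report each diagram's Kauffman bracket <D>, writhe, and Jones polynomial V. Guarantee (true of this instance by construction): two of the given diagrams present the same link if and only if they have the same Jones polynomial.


grouping into links: {D1, D3} | {D2}
V(D1) = -q^-6 + q^-5 - q^-4 + 2q^-3 - q^-2 + q^-1  (w -4, c 12, <D> = A^-8 - A^-4 + 2 - A^4 + A^8 - A^12)
V(D2) = q + q^3 - q^4  [10 crossings, <D> = -A^-16 + A^-12 + A^-4, w = 0]
V(D3) = -q^-6 + q^-5 - q^-4 + 2q^-3 - q^-2 + q^-1  [12 crossings, <D> = A^-8 - A^-4 + 2 - A^4 + A^8 - A^12, w = -4]
why: 2 classes among 3 diagrams; unequal V(q) rules out equality


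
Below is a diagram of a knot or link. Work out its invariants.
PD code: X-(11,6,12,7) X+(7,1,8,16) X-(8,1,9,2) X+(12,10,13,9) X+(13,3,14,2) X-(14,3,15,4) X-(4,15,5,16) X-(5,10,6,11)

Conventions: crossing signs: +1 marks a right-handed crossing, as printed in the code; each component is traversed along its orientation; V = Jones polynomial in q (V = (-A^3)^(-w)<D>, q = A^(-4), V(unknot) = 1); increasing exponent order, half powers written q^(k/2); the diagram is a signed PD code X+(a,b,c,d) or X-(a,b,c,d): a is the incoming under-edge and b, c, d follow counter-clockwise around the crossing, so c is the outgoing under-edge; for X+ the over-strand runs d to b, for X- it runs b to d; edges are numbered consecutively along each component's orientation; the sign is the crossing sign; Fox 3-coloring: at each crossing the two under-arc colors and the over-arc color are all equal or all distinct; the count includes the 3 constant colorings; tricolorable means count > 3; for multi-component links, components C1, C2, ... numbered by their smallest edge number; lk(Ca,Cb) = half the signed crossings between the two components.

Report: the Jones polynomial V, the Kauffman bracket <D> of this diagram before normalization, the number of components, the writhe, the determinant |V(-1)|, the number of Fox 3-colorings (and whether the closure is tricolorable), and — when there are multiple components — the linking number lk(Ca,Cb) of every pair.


V = 1
<D> = A^-6 (w = -2)
1 component over 8 crossings, w = -2
3 Fox colorings among 3^8, |V(-1)| = 1: not tricolorable
why: w = -2 (over 8 crossings) is diagram-only; (-A^3)^(2) removes it from V


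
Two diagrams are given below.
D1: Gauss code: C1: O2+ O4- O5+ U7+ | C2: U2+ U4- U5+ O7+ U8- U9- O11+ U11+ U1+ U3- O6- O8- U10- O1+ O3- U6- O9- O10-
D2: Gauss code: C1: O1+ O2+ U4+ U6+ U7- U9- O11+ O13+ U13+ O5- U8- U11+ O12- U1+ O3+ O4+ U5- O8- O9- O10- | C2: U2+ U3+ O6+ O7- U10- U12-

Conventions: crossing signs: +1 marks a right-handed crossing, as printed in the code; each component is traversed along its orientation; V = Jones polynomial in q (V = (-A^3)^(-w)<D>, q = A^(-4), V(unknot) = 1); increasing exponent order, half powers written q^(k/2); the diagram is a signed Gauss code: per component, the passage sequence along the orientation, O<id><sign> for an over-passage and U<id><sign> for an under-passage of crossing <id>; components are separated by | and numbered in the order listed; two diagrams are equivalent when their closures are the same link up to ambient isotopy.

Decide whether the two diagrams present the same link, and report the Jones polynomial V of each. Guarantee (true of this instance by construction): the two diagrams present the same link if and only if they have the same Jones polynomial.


equivalent: no
D1 (bracket A^-9 + 2A^-1 - A^3 + A^7 - A^11; 11 crossings at w = -1): V = q^(-7/2) - q^(-5/2) + q^(-3/2) - 2q^(-1/2) - q^(3/2)
V(D2) = -q^(-5/2) - q^(5/2)  [13 crossings, <D> = A^-7 + A^13, w = +1]
observation: V(q) takes 2 values over 2 diagrams, fixing the grouping


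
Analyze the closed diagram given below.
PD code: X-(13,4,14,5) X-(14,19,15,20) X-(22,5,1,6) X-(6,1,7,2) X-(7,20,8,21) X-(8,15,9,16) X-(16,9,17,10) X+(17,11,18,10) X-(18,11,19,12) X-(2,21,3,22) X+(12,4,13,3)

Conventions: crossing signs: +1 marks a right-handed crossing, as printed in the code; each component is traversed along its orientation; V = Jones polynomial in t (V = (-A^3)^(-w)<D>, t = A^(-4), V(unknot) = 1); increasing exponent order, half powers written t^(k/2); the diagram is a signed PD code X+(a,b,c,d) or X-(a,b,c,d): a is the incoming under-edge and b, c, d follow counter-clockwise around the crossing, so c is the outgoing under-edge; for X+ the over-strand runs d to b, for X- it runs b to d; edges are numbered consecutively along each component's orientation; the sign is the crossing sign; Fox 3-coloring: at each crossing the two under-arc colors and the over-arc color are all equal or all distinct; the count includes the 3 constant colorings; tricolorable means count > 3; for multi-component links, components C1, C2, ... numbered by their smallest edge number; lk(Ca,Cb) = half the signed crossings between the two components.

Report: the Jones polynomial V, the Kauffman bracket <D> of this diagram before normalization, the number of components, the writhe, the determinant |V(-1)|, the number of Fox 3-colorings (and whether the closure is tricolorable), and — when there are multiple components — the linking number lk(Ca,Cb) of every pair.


V = t^-8 - 2t^-7 + t^-6 - 2t^-5 + 2t^-4 + t^-2
<D> = -A^-13 - 2A^-5 + 2A^-1 - A^3 + 2A^7 - A^11 (w = -7)
1 component over 11 crossings, w = -7
27 Fox colorings among 3^11, |V(-1)| = 9: tricolorable
why: the span of V is 6, forcing >= 6 crossings in any diagram


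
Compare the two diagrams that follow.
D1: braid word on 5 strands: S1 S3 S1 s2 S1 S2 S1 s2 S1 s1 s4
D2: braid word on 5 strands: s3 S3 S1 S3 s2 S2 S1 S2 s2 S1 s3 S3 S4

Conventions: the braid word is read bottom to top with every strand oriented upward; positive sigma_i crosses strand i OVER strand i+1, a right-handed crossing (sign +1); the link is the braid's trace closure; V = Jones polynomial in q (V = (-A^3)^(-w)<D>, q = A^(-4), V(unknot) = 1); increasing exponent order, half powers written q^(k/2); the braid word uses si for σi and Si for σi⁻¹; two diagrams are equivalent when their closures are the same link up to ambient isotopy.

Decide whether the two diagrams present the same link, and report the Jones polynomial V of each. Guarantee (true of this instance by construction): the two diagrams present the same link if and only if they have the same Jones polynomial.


same link: yes
V(D1) = q^(-9/2) - q^(-5/2) - q^(-3/2) - q^(-1/2)  [11 crossings, <D> = A^-7 + A^-3 + A - A^9, w = -3]
D2 (bracket A^-13 + A^-9 + A^-5 - A^3; 13 crossings at w = -5): V = q^(-9/2) - q^(-5/2) - q^(-3/2) - q^(-1/2)
note: all 2 diagrams share one V(q), hence one class


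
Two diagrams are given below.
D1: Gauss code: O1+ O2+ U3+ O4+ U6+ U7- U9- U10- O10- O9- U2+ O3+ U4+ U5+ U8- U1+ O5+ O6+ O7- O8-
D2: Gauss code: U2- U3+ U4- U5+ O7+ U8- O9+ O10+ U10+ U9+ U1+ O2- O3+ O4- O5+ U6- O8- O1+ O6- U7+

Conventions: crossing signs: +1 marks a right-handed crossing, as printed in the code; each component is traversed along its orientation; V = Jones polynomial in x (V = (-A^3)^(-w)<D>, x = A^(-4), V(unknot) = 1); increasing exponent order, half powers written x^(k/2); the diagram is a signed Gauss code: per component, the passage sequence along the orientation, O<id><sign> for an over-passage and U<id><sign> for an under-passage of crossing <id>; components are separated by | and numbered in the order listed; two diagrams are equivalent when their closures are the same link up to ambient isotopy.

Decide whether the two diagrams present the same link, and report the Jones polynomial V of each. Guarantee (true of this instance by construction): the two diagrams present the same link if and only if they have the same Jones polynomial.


same link: no
V(D1) = x + x^3 - x^4  [10 crossings, <D> = -A^-10 + A^-6 + A^2, w = +2]
V(D2) = 1  [10 crossings, <D> = A^6, w = +2]
insight: 2 classes among 2 diagrams; unequal V(x) rules out equality
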